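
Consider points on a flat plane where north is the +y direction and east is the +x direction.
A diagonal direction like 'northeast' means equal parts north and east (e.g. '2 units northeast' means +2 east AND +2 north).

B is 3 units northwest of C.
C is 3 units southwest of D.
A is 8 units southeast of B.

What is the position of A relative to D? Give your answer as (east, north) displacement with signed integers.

Answer: A is at (east=2, north=-8) relative to D.

Derivation:
Place D at the origin (east=0, north=0).
  C is 3 units southwest of D: delta (east=-3, north=-3); C at (east=-3, north=-3).
  B is 3 units northwest of C: delta (east=-3, north=+3); B at (east=-6, north=0).
  A is 8 units southeast of B: delta (east=+8, north=-8); A at (east=2, north=-8).
Therefore A relative to D: (east=2, north=-8).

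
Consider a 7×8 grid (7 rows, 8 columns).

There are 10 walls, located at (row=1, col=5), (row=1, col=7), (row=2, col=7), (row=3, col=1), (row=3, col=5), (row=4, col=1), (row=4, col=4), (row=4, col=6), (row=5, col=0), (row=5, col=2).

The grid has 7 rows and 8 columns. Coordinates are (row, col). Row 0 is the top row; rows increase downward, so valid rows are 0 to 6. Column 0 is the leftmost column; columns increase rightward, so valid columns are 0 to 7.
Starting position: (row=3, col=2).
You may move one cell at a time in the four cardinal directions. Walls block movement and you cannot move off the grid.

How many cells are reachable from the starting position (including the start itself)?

Answer: Reachable cells: 46

Derivation:
BFS flood-fill from (row=3, col=2):
  Distance 0: (row=3, col=2)
  Distance 1: (row=2, col=2), (row=3, col=3), (row=4, col=2)
  Distance 2: (row=1, col=2), (row=2, col=1), (row=2, col=3), (row=3, col=4), (row=4, col=3)
  Distance 3: (row=0, col=2), (row=1, col=1), (row=1, col=3), (row=2, col=0), (row=2, col=4), (row=5, col=3)
  Distance 4: (row=0, col=1), (row=0, col=3), (row=1, col=0), (row=1, col=4), (row=2, col=5), (row=3, col=0), (row=5, col=4), (row=6, col=3)
  Distance 5: (row=0, col=0), (row=0, col=4), (row=2, col=6), (row=4, col=0), (row=5, col=5), (row=6, col=2), (row=6, col=4)
  Distance 6: (row=0, col=5), (row=1, col=6), (row=3, col=6), (row=4, col=5), (row=5, col=6), (row=6, col=1), (row=6, col=5)
  Distance 7: (row=0, col=6), (row=3, col=7), (row=5, col=1), (row=5, col=7), (row=6, col=0), (row=6, col=6)
  Distance 8: (row=0, col=7), (row=4, col=7), (row=6, col=7)
Total reachable: 46 (grid has 46 open cells total)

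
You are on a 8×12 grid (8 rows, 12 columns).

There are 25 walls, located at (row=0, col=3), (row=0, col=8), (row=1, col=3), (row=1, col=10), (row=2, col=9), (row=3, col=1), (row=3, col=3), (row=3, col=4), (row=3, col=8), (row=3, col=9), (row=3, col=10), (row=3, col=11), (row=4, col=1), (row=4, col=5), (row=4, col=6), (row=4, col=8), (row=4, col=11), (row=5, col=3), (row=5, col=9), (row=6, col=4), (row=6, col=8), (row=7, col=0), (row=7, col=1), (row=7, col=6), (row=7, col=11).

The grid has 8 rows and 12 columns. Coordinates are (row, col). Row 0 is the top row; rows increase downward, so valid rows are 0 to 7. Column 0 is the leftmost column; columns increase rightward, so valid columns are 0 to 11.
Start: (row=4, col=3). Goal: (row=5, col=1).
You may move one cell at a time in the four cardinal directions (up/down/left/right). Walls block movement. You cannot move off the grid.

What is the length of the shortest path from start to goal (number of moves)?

Answer: Shortest path length: 3

Derivation:
BFS from (row=4, col=3) until reaching (row=5, col=1):
  Distance 0: (row=4, col=3)
  Distance 1: (row=4, col=2), (row=4, col=4)
  Distance 2: (row=3, col=2), (row=5, col=2), (row=5, col=4)
  Distance 3: (row=2, col=2), (row=5, col=1), (row=5, col=5), (row=6, col=2)  <- goal reached here
One shortest path (3 moves): (row=4, col=3) -> (row=4, col=2) -> (row=5, col=2) -> (row=5, col=1)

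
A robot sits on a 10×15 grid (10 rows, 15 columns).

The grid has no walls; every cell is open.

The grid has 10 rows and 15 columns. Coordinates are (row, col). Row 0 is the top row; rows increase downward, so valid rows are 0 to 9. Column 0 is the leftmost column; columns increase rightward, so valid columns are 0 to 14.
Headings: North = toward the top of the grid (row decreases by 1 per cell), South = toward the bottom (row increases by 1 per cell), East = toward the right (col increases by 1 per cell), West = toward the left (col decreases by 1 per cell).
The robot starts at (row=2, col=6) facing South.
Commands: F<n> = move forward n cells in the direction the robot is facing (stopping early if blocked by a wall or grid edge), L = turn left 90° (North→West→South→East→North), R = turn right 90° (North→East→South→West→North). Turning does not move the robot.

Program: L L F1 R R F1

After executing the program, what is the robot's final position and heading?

Start: (row=2, col=6), facing South
  L: turn left, now facing East
  L: turn left, now facing North
  F1: move forward 1, now at (row=1, col=6)
  R: turn right, now facing East
  R: turn right, now facing South
  F1: move forward 1, now at (row=2, col=6)
Final: (row=2, col=6), facing South

Answer: Final position: (row=2, col=6), facing South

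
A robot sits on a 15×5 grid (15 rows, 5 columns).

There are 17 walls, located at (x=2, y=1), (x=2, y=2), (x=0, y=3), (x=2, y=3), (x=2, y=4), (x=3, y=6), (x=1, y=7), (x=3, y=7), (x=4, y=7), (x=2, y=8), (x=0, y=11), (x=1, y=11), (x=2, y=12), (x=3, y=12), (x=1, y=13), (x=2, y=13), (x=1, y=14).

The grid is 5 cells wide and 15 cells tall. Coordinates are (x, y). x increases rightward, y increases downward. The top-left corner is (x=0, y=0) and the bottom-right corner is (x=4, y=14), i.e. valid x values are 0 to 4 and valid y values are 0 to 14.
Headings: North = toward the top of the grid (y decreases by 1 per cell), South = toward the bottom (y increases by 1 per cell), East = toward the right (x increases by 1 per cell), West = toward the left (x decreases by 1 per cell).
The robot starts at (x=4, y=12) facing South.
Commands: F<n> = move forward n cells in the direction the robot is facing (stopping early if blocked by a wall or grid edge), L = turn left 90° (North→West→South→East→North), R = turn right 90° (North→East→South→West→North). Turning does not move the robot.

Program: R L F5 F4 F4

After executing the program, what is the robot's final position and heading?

Start: (x=4, y=12), facing South
  R: turn right, now facing West
  L: turn left, now facing South
  F5: move forward 2/5 (blocked), now at (x=4, y=14)
  F4: move forward 0/4 (blocked), now at (x=4, y=14)
  F4: move forward 0/4 (blocked), now at (x=4, y=14)
Final: (x=4, y=14), facing South

Answer: Final position: (x=4, y=14), facing South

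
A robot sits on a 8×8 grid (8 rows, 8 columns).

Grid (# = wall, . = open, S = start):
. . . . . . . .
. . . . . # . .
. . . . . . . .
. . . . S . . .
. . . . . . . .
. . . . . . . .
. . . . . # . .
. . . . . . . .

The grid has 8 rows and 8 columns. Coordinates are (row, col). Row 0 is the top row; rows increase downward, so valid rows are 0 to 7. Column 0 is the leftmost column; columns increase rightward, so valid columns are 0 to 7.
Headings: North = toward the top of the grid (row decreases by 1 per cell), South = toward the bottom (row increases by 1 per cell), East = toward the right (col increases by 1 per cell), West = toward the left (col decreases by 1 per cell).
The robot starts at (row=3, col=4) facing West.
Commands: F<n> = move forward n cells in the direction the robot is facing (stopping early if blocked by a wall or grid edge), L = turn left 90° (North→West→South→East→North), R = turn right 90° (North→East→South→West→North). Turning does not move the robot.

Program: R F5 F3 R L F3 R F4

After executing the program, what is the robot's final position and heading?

Start: (row=3, col=4), facing West
  R: turn right, now facing North
  F5: move forward 3/5 (blocked), now at (row=0, col=4)
  F3: move forward 0/3 (blocked), now at (row=0, col=4)
  R: turn right, now facing East
  L: turn left, now facing North
  F3: move forward 0/3 (blocked), now at (row=0, col=4)
  R: turn right, now facing East
  F4: move forward 3/4 (blocked), now at (row=0, col=7)
Final: (row=0, col=7), facing East

Answer: Final position: (row=0, col=7), facing East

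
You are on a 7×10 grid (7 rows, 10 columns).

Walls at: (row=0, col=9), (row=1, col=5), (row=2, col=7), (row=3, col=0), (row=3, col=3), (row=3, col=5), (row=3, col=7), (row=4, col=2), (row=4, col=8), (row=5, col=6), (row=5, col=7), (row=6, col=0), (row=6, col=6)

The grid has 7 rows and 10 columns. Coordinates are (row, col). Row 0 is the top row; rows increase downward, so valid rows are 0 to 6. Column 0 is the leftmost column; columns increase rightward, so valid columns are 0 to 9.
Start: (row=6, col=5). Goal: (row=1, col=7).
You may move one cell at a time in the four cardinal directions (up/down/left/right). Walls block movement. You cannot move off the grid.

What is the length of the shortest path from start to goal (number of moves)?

Answer: Shortest path length: 7

Derivation:
BFS from (row=6, col=5) until reaching (row=1, col=7):
  Distance 0: (row=6, col=5)
  Distance 1: (row=5, col=5), (row=6, col=4)
  Distance 2: (row=4, col=5), (row=5, col=4), (row=6, col=3)
  Distance 3: (row=4, col=4), (row=4, col=6), (row=5, col=3), (row=6, col=2)
  Distance 4: (row=3, col=4), (row=3, col=6), (row=4, col=3), (row=4, col=7), (row=5, col=2), (row=6, col=1)
  Distance 5: (row=2, col=4), (row=2, col=6), (row=5, col=1)
  Distance 6: (row=1, col=4), (row=1, col=6), (row=2, col=3), (row=2, col=5), (row=4, col=1), (row=5, col=0)
  Distance 7: (row=0, col=4), (row=0, col=6), (row=1, col=3), (row=1, col=7), (row=2, col=2), (row=3, col=1), (row=4, col=0)  <- goal reached here
One shortest path (7 moves): (row=6, col=5) -> (row=5, col=5) -> (row=4, col=5) -> (row=4, col=6) -> (row=3, col=6) -> (row=2, col=6) -> (row=1, col=6) -> (row=1, col=7)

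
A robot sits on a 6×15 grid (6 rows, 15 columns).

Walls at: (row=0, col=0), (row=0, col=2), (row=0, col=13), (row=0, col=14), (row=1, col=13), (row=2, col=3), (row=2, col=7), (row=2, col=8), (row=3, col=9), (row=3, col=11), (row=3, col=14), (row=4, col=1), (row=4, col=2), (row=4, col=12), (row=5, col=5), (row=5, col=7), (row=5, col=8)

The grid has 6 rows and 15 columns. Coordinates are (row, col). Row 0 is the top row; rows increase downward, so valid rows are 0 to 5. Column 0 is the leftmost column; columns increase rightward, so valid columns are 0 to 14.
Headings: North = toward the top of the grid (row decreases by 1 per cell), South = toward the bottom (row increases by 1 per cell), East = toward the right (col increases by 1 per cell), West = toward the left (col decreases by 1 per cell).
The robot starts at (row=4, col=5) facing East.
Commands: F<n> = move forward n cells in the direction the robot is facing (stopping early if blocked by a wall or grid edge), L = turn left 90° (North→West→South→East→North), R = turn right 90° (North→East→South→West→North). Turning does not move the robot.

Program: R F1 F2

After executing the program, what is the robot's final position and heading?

Start: (row=4, col=5), facing East
  R: turn right, now facing South
  F1: move forward 0/1 (blocked), now at (row=4, col=5)
  F2: move forward 0/2 (blocked), now at (row=4, col=5)
Final: (row=4, col=5), facing South

Answer: Final position: (row=4, col=5), facing South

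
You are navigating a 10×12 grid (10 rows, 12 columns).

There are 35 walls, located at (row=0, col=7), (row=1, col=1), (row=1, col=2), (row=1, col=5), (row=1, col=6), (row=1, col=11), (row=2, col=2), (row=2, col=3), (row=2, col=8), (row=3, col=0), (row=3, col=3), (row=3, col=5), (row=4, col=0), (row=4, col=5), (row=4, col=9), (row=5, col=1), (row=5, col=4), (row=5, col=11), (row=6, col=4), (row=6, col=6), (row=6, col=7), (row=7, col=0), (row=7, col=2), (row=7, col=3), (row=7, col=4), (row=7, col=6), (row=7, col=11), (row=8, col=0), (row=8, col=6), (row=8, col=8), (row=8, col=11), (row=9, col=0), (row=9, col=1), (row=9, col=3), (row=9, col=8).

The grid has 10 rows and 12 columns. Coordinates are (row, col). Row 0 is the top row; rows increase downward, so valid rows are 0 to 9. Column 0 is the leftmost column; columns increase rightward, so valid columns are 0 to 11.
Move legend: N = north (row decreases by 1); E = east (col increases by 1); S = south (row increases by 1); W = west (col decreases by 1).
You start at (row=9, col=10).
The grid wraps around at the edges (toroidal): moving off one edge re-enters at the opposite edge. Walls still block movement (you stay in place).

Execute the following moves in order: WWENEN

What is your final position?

Answer: Final position: (row=7, col=10)

Derivation:
Start: (row=9, col=10)
  W (west): (row=9, col=10) -> (row=9, col=9)
  W (west): blocked, stay at (row=9, col=9)
  E (east): (row=9, col=9) -> (row=9, col=10)
  N (north): (row=9, col=10) -> (row=8, col=10)
  E (east): blocked, stay at (row=8, col=10)
  N (north): (row=8, col=10) -> (row=7, col=10)
Final: (row=7, col=10)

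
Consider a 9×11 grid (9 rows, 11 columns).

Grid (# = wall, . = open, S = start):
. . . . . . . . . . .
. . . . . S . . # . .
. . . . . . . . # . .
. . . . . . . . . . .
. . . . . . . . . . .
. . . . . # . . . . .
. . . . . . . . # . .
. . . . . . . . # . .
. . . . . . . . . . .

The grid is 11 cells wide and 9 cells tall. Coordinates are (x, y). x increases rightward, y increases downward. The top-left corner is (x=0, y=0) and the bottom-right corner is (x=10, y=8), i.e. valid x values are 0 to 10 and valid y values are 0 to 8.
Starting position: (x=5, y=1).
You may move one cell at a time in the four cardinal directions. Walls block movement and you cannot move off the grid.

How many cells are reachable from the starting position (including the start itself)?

BFS flood-fill from (x=5, y=1):
  Distance 0: (x=5, y=1)
  Distance 1: (x=5, y=0), (x=4, y=1), (x=6, y=1), (x=5, y=2)
  Distance 2: (x=4, y=0), (x=6, y=0), (x=3, y=1), (x=7, y=1), (x=4, y=2), (x=6, y=2), (x=5, y=3)
  Distance 3: (x=3, y=0), (x=7, y=0), (x=2, y=1), (x=3, y=2), (x=7, y=2), (x=4, y=3), (x=6, y=3), (x=5, y=4)
  Distance 4: (x=2, y=0), (x=8, y=0), (x=1, y=1), (x=2, y=2), (x=3, y=3), (x=7, y=3), (x=4, y=4), (x=6, y=4)
  Distance 5: (x=1, y=0), (x=9, y=0), (x=0, y=1), (x=1, y=2), (x=2, y=3), (x=8, y=3), (x=3, y=4), (x=7, y=4), (x=4, y=5), (x=6, y=5)
  Distance 6: (x=0, y=0), (x=10, y=0), (x=9, y=1), (x=0, y=2), (x=1, y=3), (x=9, y=3), (x=2, y=4), (x=8, y=4), (x=3, y=5), (x=7, y=5), (x=4, y=6), (x=6, y=6)
  Distance 7: (x=10, y=1), (x=9, y=2), (x=0, y=3), (x=10, y=3), (x=1, y=4), (x=9, y=4), (x=2, y=5), (x=8, y=5), (x=3, y=6), (x=5, y=6), (x=7, y=6), (x=4, y=7), (x=6, y=7)
  Distance 8: (x=10, y=2), (x=0, y=4), (x=10, y=4), (x=1, y=5), (x=9, y=5), (x=2, y=6), (x=3, y=7), (x=5, y=7), (x=7, y=7), (x=4, y=8), (x=6, y=8)
  Distance 9: (x=0, y=5), (x=10, y=5), (x=1, y=6), (x=9, y=6), (x=2, y=7), (x=3, y=8), (x=5, y=8), (x=7, y=8)
  Distance 10: (x=0, y=6), (x=10, y=6), (x=1, y=7), (x=9, y=7), (x=2, y=8), (x=8, y=8)
  Distance 11: (x=0, y=7), (x=10, y=7), (x=1, y=8), (x=9, y=8)
  Distance 12: (x=0, y=8), (x=10, y=8)
Total reachable: 94 (grid has 94 open cells total)

Answer: Reachable cells: 94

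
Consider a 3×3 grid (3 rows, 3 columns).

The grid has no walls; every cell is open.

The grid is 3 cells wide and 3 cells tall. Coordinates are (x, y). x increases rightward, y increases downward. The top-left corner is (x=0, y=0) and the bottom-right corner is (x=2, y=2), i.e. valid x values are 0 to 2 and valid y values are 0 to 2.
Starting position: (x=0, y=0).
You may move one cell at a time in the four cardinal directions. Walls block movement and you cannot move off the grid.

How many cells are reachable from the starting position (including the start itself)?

Answer: Reachable cells: 9

Derivation:
BFS flood-fill from (x=0, y=0):
  Distance 0: (x=0, y=0)
  Distance 1: (x=1, y=0), (x=0, y=1)
  Distance 2: (x=2, y=0), (x=1, y=1), (x=0, y=2)
  Distance 3: (x=2, y=1), (x=1, y=2)
  Distance 4: (x=2, y=2)
Total reachable: 9 (grid has 9 open cells total)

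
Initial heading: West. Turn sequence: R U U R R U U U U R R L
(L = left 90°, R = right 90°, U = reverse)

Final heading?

Answer: Final heading: West

Derivation:
Start: West
  R (right (90° clockwise)) -> North
  U (U-turn (180°)) -> South
  U (U-turn (180°)) -> North
  R (right (90° clockwise)) -> East
  R (right (90° clockwise)) -> South
  U (U-turn (180°)) -> North
  U (U-turn (180°)) -> South
  U (U-turn (180°)) -> North
  U (U-turn (180°)) -> South
  R (right (90° clockwise)) -> West
  R (right (90° clockwise)) -> North
  L (left (90° counter-clockwise)) -> West
Final: West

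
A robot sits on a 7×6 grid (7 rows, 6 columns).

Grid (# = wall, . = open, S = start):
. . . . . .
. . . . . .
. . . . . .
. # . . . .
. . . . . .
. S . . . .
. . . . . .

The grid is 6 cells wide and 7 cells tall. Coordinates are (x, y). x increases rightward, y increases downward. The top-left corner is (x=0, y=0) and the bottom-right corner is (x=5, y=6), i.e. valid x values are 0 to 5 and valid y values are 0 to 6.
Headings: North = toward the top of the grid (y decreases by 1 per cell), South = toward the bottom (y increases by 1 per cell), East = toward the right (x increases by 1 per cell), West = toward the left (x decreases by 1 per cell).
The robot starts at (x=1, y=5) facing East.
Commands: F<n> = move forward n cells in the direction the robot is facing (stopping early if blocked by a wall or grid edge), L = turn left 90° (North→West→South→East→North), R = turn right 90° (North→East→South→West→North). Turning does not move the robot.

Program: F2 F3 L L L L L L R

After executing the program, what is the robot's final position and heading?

Start: (x=1, y=5), facing East
  F2: move forward 2, now at (x=3, y=5)
  F3: move forward 2/3 (blocked), now at (x=5, y=5)
  L: turn left, now facing North
  L: turn left, now facing West
  L: turn left, now facing South
  L: turn left, now facing East
  L: turn left, now facing North
  L: turn left, now facing West
  R: turn right, now facing North
Final: (x=5, y=5), facing North

Answer: Final position: (x=5, y=5), facing North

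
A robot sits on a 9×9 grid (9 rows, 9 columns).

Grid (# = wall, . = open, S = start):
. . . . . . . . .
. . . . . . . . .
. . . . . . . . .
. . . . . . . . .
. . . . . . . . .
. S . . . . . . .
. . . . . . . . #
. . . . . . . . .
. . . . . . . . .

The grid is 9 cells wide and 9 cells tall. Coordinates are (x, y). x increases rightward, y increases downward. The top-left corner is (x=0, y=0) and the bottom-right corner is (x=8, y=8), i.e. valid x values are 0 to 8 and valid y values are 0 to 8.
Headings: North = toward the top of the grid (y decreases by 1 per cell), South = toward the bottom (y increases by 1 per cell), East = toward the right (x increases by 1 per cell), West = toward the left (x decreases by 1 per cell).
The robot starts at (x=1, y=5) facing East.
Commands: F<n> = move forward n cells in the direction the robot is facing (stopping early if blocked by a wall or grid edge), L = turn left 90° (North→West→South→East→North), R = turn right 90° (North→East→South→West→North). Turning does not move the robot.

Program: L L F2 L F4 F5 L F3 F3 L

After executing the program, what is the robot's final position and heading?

Start: (x=1, y=5), facing East
  L: turn left, now facing North
  L: turn left, now facing West
  F2: move forward 1/2 (blocked), now at (x=0, y=5)
  L: turn left, now facing South
  F4: move forward 3/4 (blocked), now at (x=0, y=8)
  F5: move forward 0/5 (blocked), now at (x=0, y=8)
  L: turn left, now facing East
  F3: move forward 3, now at (x=3, y=8)
  F3: move forward 3, now at (x=6, y=8)
  L: turn left, now facing North
Final: (x=6, y=8), facing North

Answer: Final position: (x=6, y=8), facing North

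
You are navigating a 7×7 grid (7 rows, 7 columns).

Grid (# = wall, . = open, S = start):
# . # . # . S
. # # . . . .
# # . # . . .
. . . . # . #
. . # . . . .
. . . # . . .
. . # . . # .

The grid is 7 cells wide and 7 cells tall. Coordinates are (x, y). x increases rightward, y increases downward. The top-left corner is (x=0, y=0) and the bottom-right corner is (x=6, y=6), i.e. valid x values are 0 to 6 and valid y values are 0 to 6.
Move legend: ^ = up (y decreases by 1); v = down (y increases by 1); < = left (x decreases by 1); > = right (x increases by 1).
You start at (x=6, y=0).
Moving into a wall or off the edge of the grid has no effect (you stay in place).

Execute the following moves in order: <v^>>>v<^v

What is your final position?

Answer: Final position: (x=5, y=1)

Derivation:
Start: (x=6, y=0)
  < (left): (x=6, y=0) -> (x=5, y=0)
  v (down): (x=5, y=0) -> (x=5, y=1)
  ^ (up): (x=5, y=1) -> (x=5, y=0)
  > (right): (x=5, y=0) -> (x=6, y=0)
  > (right): blocked, stay at (x=6, y=0)
  > (right): blocked, stay at (x=6, y=0)
  v (down): (x=6, y=0) -> (x=6, y=1)
  < (left): (x=6, y=1) -> (x=5, y=1)
  ^ (up): (x=5, y=1) -> (x=5, y=0)
  v (down): (x=5, y=0) -> (x=5, y=1)
Final: (x=5, y=1)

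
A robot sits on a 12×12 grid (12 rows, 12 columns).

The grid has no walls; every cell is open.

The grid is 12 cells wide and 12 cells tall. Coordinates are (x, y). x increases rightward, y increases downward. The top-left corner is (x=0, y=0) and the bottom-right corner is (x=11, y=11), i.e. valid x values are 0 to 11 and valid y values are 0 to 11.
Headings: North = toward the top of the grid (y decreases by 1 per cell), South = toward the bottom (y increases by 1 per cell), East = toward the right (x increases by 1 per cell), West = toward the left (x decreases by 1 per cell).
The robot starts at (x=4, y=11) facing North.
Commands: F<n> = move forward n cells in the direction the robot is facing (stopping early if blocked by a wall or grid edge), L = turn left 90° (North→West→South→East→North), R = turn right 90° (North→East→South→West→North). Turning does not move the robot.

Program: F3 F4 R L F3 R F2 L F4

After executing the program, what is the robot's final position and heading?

Start: (x=4, y=11), facing North
  F3: move forward 3, now at (x=4, y=8)
  F4: move forward 4, now at (x=4, y=4)
  R: turn right, now facing East
  L: turn left, now facing North
  F3: move forward 3, now at (x=4, y=1)
  R: turn right, now facing East
  F2: move forward 2, now at (x=6, y=1)
  L: turn left, now facing North
  F4: move forward 1/4 (blocked), now at (x=6, y=0)
Final: (x=6, y=0), facing North

Answer: Final position: (x=6, y=0), facing North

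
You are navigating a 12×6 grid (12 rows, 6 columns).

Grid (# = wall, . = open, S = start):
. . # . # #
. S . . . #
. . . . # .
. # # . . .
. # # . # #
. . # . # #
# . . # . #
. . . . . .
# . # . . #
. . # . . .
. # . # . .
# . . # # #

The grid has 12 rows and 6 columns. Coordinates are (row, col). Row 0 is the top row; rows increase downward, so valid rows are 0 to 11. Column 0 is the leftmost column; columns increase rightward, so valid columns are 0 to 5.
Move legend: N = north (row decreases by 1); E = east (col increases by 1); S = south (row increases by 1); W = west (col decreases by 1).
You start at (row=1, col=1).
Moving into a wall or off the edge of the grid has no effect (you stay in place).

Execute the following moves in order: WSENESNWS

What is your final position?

Start: (row=1, col=1)
  W (west): (row=1, col=1) -> (row=1, col=0)
  S (south): (row=1, col=0) -> (row=2, col=0)
  E (east): (row=2, col=0) -> (row=2, col=1)
  N (north): (row=2, col=1) -> (row=1, col=1)
  E (east): (row=1, col=1) -> (row=1, col=2)
  S (south): (row=1, col=2) -> (row=2, col=2)
  N (north): (row=2, col=2) -> (row=1, col=2)
  W (west): (row=1, col=2) -> (row=1, col=1)
  S (south): (row=1, col=1) -> (row=2, col=1)
Final: (row=2, col=1)

Answer: Final position: (row=2, col=1)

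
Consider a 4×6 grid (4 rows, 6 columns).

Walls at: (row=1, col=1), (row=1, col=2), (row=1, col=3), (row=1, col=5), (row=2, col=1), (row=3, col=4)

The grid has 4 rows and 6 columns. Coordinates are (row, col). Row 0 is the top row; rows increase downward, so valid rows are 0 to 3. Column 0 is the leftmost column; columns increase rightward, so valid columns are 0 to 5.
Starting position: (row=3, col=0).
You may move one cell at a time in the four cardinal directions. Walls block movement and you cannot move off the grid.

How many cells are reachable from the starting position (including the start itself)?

Answer: Reachable cells: 18

Derivation:
BFS flood-fill from (row=3, col=0):
  Distance 0: (row=3, col=0)
  Distance 1: (row=2, col=0), (row=3, col=1)
  Distance 2: (row=1, col=0), (row=3, col=2)
  Distance 3: (row=0, col=0), (row=2, col=2), (row=3, col=3)
  Distance 4: (row=0, col=1), (row=2, col=3)
  Distance 5: (row=0, col=2), (row=2, col=4)
  Distance 6: (row=0, col=3), (row=1, col=4), (row=2, col=5)
  Distance 7: (row=0, col=4), (row=3, col=5)
  Distance 8: (row=0, col=5)
Total reachable: 18 (grid has 18 open cells total)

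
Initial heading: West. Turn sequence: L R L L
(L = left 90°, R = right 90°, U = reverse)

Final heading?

Start: West
  L (left (90° counter-clockwise)) -> South
  R (right (90° clockwise)) -> West
  L (left (90° counter-clockwise)) -> South
  L (left (90° counter-clockwise)) -> East
Final: East

Answer: Final heading: East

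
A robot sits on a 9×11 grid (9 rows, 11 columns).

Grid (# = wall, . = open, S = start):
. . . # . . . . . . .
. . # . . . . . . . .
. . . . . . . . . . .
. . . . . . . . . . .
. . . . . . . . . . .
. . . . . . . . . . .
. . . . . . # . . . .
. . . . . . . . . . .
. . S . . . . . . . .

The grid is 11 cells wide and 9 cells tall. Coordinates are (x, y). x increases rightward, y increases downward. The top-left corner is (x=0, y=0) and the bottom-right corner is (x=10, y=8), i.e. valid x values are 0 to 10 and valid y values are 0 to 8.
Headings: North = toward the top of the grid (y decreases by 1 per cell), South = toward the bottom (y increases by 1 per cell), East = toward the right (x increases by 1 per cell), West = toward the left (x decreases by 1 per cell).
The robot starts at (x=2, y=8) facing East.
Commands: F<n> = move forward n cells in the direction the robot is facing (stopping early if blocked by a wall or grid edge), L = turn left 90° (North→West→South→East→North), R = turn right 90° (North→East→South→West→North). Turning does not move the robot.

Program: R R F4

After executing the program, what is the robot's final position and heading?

Answer: Final position: (x=0, y=8), facing West

Derivation:
Start: (x=2, y=8), facing East
  R: turn right, now facing South
  R: turn right, now facing West
  F4: move forward 2/4 (blocked), now at (x=0, y=8)
Final: (x=0, y=8), facing West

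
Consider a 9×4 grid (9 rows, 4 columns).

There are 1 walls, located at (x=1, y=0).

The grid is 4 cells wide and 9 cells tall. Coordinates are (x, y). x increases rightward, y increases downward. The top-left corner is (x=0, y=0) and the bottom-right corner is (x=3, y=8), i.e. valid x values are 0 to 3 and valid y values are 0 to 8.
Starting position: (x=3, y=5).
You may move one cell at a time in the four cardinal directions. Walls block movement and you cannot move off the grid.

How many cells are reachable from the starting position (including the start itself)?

Answer: Reachable cells: 35

Derivation:
BFS flood-fill from (x=3, y=5):
  Distance 0: (x=3, y=5)
  Distance 1: (x=3, y=4), (x=2, y=5), (x=3, y=6)
  Distance 2: (x=3, y=3), (x=2, y=4), (x=1, y=5), (x=2, y=6), (x=3, y=7)
  Distance 3: (x=3, y=2), (x=2, y=3), (x=1, y=4), (x=0, y=5), (x=1, y=6), (x=2, y=7), (x=3, y=8)
  Distance 4: (x=3, y=1), (x=2, y=2), (x=1, y=3), (x=0, y=4), (x=0, y=6), (x=1, y=7), (x=2, y=8)
  Distance 5: (x=3, y=0), (x=2, y=1), (x=1, y=2), (x=0, y=3), (x=0, y=7), (x=1, y=8)
  Distance 6: (x=2, y=0), (x=1, y=1), (x=0, y=2), (x=0, y=8)
  Distance 7: (x=0, y=1)
  Distance 8: (x=0, y=0)
Total reachable: 35 (grid has 35 open cells total)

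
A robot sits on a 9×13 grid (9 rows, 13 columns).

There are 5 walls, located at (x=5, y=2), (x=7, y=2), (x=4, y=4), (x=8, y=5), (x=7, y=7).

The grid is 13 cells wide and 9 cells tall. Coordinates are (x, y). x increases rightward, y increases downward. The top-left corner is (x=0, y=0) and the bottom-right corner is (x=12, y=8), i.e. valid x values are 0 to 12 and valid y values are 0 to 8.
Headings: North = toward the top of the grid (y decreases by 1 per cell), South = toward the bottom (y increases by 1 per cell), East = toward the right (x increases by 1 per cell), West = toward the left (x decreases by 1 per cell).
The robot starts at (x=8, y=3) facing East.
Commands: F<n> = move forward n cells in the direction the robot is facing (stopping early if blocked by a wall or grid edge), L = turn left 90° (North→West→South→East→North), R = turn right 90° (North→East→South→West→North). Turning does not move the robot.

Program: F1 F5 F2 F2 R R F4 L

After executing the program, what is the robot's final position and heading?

Answer: Final position: (x=8, y=3), facing South

Derivation:
Start: (x=8, y=3), facing East
  F1: move forward 1, now at (x=9, y=3)
  F5: move forward 3/5 (blocked), now at (x=12, y=3)
  F2: move forward 0/2 (blocked), now at (x=12, y=3)
  F2: move forward 0/2 (blocked), now at (x=12, y=3)
  R: turn right, now facing South
  R: turn right, now facing West
  F4: move forward 4, now at (x=8, y=3)
  L: turn left, now facing South
Final: (x=8, y=3), facing South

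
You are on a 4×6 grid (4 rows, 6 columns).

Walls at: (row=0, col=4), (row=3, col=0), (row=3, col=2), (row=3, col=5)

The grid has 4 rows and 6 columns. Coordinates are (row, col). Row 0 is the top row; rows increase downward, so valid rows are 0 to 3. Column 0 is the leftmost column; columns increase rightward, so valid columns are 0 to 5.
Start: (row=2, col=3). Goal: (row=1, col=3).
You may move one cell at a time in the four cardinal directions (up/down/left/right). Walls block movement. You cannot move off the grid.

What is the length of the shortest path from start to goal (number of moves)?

Answer: Shortest path length: 1

Derivation:
BFS from (row=2, col=3) until reaching (row=1, col=3):
  Distance 0: (row=2, col=3)
  Distance 1: (row=1, col=3), (row=2, col=2), (row=2, col=4), (row=3, col=3)  <- goal reached here
One shortest path (1 moves): (row=2, col=3) -> (row=1, col=3)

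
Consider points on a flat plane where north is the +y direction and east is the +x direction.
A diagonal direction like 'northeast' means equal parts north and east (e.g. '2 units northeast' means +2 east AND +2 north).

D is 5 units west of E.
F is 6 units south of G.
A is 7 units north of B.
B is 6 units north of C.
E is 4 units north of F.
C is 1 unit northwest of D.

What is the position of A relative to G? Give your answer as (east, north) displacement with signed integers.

Answer: A is at (east=-6, north=12) relative to G.

Derivation:
Place G at the origin (east=0, north=0).
  F is 6 units south of G: delta (east=+0, north=-6); F at (east=0, north=-6).
  E is 4 units north of F: delta (east=+0, north=+4); E at (east=0, north=-2).
  D is 5 units west of E: delta (east=-5, north=+0); D at (east=-5, north=-2).
  C is 1 unit northwest of D: delta (east=-1, north=+1); C at (east=-6, north=-1).
  B is 6 units north of C: delta (east=+0, north=+6); B at (east=-6, north=5).
  A is 7 units north of B: delta (east=+0, north=+7); A at (east=-6, north=12).
Therefore A relative to G: (east=-6, north=12).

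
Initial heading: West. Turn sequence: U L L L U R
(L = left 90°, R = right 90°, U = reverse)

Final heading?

Answer: Final heading: East

Derivation:
Start: West
  U (U-turn (180°)) -> East
  L (left (90° counter-clockwise)) -> North
  L (left (90° counter-clockwise)) -> West
  L (left (90° counter-clockwise)) -> South
  U (U-turn (180°)) -> North
  R (right (90° clockwise)) -> East
Final: East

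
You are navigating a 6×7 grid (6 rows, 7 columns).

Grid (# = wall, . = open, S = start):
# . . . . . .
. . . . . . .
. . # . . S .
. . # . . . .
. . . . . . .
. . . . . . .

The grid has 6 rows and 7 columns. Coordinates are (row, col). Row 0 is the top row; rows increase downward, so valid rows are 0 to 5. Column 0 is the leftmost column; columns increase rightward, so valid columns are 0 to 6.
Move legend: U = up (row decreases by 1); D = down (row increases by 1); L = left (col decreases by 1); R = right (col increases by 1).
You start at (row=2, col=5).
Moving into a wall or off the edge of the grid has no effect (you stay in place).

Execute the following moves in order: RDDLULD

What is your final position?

Start: (row=2, col=5)
  R (right): (row=2, col=5) -> (row=2, col=6)
  D (down): (row=2, col=6) -> (row=3, col=6)
  D (down): (row=3, col=6) -> (row=4, col=6)
  L (left): (row=4, col=6) -> (row=4, col=5)
  U (up): (row=4, col=5) -> (row=3, col=5)
  L (left): (row=3, col=5) -> (row=3, col=4)
  D (down): (row=3, col=4) -> (row=4, col=4)
Final: (row=4, col=4)

Answer: Final position: (row=4, col=4)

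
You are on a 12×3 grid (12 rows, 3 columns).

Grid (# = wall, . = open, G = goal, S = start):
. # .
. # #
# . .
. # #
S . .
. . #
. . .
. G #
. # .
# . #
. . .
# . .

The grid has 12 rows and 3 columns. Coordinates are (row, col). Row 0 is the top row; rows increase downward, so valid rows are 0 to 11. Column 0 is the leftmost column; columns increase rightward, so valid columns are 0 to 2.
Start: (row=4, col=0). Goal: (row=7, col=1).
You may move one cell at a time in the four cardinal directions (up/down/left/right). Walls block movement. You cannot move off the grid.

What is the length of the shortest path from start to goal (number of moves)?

BFS from (row=4, col=0) until reaching (row=7, col=1):
  Distance 0: (row=4, col=0)
  Distance 1: (row=3, col=0), (row=4, col=1), (row=5, col=0)
  Distance 2: (row=4, col=2), (row=5, col=1), (row=6, col=0)
  Distance 3: (row=6, col=1), (row=7, col=0)
  Distance 4: (row=6, col=2), (row=7, col=1), (row=8, col=0)  <- goal reached here
One shortest path (4 moves): (row=4, col=0) -> (row=4, col=1) -> (row=5, col=1) -> (row=6, col=1) -> (row=7, col=1)

Answer: Shortest path length: 4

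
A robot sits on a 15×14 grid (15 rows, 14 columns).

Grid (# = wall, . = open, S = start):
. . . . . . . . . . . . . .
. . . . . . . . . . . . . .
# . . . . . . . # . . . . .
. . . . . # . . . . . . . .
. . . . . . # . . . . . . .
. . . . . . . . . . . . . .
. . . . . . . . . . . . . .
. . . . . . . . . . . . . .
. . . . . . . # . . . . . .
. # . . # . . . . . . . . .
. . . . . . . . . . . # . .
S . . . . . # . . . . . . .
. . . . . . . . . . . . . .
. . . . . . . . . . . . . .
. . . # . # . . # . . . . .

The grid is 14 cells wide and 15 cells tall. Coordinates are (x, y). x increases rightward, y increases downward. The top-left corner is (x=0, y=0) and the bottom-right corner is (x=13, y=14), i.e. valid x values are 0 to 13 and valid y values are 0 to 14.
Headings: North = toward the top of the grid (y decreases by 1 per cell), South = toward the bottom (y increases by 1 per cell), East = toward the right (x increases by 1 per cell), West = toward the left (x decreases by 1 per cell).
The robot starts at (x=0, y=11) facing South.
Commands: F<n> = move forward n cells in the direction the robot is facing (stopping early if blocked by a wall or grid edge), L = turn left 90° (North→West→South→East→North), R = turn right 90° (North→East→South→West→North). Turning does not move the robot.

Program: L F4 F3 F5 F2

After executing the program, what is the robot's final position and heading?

Answer: Final position: (x=5, y=11), facing East

Derivation:
Start: (x=0, y=11), facing South
  L: turn left, now facing East
  F4: move forward 4, now at (x=4, y=11)
  F3: move forward 1/3 (blocked), now at (x=5, y=11)
  F5: move forward 0/5 (blocked), now at (x=5, y=11)
  F2: move forward 0/2 (blocked), now at (x=5, y=11)
Final: (x=5, y=11), facing East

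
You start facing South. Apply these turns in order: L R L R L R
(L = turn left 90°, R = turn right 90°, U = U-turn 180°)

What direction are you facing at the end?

Answer: Final heading: South

Derivation:
Start: South
  L (left (90° counter-clockwise)) -> East
  R (right (90° clockwise)) -> South
  L (left (90° counter-clockwise)) -> East
  R (right (90° clockwise)) -> South
  L (left (90° counter-clockwise)) -> East
  R (right (90° clockwise)) -> South
Final: South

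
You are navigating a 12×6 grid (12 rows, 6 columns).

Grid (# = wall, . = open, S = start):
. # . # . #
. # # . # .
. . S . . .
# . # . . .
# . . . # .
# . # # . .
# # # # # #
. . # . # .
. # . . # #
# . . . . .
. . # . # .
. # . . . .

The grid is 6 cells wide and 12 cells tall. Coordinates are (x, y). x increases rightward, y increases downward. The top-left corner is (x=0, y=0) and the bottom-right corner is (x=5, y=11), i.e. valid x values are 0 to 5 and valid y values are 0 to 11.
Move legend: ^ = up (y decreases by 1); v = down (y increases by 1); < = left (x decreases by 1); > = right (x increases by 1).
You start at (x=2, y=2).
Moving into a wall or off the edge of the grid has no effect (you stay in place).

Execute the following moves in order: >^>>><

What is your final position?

Start: (x=2, y=2)
  > (right): (x=2, y=2) -> (x=3, y=2)
  ^ (up): (x=3, y=2) -> (x=3, y=1)
  [×3]> (right): blocked, stay at (x=3, y=1)
  < (left): blocked, stay at (x=3, y=1)
Final: (x=3, y=1)

Answer: Final position: (x=3, y=1)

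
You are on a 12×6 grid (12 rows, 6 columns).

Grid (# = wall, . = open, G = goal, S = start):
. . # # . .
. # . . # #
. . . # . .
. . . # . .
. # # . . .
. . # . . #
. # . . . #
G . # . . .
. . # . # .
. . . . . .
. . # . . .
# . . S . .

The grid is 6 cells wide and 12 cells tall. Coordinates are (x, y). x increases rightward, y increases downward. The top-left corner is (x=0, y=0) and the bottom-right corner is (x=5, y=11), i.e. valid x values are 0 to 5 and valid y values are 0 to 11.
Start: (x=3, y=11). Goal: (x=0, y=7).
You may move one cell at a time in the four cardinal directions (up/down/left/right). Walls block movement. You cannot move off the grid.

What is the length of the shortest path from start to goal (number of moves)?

Answer: Shortest path length: 7

Derivation:
BFS from (x=3, y=11) until reaching (x=0, y=7):
  Distance 0: (x=3, y=11)
  Distance 1: (x=3, y=10), (x=2, y=11), (x=4, y=11)
  Distance 2: (x=3, y=9), (x=4, y=10), (x=1, y=11), (x=5, y=11)
  Distance 3: (x=3, y=8), (x=2, y=9), (x=4, y=9), (x=1, y=10), (x=5, y=10)
  Distance 4: (x=3, y=7), (x=1, y=9), (x=5, y=9), (x=0, y=10)
  Distance 5: (x=3, y=6), (x=4, y=7), (x=1, y=8), (x=5, y=8), (x=0, y=9)
  Distance 6: (x=3, y=5), (x=2, y=6), (x=4, y=6), (x=1, y=7), (x=5, y=7), (x=0, y=8)
  Distance 7: (x=3, y=4), (x=4, y=5), (x=0, y=7)  <- goal reached here
One shortest path (7 moves): (x=3, y=11) -> (x=2, y=11) -> (x=1, y=11) -> (x=1, y=10) -> (x=0, y=10) -> (x=0, y=9) -> (x=0, y=8) -> (x=0, y=7)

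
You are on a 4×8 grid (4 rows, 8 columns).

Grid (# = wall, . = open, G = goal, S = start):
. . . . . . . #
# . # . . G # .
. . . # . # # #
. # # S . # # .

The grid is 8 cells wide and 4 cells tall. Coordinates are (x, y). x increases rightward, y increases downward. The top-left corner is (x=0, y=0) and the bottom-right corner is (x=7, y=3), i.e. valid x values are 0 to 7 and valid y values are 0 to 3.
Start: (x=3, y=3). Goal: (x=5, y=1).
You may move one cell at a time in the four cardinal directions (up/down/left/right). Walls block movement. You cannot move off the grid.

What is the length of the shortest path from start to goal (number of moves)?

Answer: Shortest path length: 4

Derivation:
BFS from (x=3, y=3) until reaching (x=5, y=1):
  Distance 0: (x=3, y=3)
  Distance 1: (x=4, y=3)
  Distance 2: (x=4, y=2)
  Distance 3: (x=4, y=1)
  Distance 4: (x=4, y=0), (x=3, y=1), (x=5, y=1)  <- goal reached here
One shortest path (4 moves): (x=3, y=3) -> (x=4, y=3) -> (x=4, y=2) -> (x=4, y=1) -> (x=5, y=1)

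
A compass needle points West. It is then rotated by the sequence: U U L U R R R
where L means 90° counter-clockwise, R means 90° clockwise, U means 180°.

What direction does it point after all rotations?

Answer: Final heading: West

Derivation:
Start: West
  U (U-turn (180°)) -> East
  U (U-turn (180°)) -> West
  L (left (90° counter-clockwise)) -> South
  U (U-turn (180°)) -> North
  R (right (90° clockwise)) -> East
  R (right (90° clockwise)) -> South
  R (right (90° clockwise)) -> West
Final: West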